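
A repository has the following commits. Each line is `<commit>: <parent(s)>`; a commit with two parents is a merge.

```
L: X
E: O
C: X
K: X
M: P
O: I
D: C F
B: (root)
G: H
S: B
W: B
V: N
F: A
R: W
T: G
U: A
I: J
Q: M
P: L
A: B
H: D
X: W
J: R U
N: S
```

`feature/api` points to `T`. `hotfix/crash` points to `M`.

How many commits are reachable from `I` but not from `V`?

Reachable from I: {A, B, I, J, R, U, W}.
Reachable from V: {B, N, S, V}.
In I's history but not V's: {A, I, J, R, U, W} — 6 commits.

6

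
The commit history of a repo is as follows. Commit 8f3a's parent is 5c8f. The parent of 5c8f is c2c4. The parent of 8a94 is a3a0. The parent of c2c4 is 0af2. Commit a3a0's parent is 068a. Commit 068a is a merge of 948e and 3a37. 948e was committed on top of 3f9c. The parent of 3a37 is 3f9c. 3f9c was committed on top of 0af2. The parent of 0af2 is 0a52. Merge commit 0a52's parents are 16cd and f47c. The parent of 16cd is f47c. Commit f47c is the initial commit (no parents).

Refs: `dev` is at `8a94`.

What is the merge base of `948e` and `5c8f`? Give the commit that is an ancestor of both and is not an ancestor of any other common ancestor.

Ancestors of 948e: {0a52, 0af2, 16cd, 3f9c, 948e, f47c}.
Ancestors of 5c8f: {0a52, 0af2, 16cd, 5c8f, c2c4, f47c}.
Common ancestors: {0a52, 0af2, 16cd, f47c}.
Among these, 0af2 is not an ancestor of any other common ancestor — it is the merge base.

0af2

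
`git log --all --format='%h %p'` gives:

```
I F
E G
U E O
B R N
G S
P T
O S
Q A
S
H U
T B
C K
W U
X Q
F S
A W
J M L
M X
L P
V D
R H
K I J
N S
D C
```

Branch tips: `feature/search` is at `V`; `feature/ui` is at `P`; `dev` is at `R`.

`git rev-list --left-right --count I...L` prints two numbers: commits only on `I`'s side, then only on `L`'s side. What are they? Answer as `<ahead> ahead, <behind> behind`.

Reachable from I: {F, I, S}.
Reachable from L: {B, E, G, H, L, N, O, P, R, S, T, U}.
Only in I's history (ahead): {F, I} — 2.
Only in L's history (behind): {B, E, G, H, L, N, O, P, R, T, U} — 11.

2 ahead, 11 behind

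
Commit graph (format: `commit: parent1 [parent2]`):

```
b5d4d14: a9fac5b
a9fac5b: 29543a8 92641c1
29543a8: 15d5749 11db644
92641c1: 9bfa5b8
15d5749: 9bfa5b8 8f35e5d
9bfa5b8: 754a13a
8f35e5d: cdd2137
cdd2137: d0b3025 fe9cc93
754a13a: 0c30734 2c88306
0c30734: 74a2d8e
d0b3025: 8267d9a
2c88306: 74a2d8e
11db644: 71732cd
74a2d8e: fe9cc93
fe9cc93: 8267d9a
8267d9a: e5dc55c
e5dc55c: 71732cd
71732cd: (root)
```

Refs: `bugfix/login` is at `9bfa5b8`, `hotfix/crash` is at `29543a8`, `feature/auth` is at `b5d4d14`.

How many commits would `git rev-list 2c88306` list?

6

Walking parent pointers from 2c88306: reachable set = {2c88306, 71732cd, 74a2d8e, 8267d9a, e5dc55c, fe9cc93}.
That is 6 commits.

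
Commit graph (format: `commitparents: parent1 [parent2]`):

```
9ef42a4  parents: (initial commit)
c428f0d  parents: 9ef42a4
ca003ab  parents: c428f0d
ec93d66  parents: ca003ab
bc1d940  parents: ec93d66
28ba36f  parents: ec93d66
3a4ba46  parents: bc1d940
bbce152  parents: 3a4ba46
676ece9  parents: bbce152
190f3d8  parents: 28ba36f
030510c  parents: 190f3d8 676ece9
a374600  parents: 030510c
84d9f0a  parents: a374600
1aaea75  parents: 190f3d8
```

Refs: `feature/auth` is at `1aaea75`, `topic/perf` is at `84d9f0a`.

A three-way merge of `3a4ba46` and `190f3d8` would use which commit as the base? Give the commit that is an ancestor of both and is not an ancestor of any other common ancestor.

ec93d66

Ancestors of 3a4ba46: {3a4ba46, 9ef42a4, bc1d940, c428f0d, ca003ab, ec93d66}.
Ancestors of 190f3d8: {190f3d8, 28ba36f, 9ef42a4, c428f0d, ca003ab, ec93d66}.
Common ancestors: {9ef42a4, c428f0d, ca003ab, ec93d66}.
Among these, ec93d66 is not an ancestor of any other common ancestor — it is the merge base.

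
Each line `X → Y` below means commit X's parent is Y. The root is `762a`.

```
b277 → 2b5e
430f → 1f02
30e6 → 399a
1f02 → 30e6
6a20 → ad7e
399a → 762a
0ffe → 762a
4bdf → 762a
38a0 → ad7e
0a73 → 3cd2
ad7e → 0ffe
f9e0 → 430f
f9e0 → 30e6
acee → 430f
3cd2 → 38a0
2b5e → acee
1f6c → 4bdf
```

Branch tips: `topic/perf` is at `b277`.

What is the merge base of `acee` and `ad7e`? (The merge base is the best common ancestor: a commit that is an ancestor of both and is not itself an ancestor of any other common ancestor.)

Ancestors of acee: {1f02, 30e6, 399a, 430f, 762a, acee}.
Ancestors of ad7e: {0ffe, 762a, ad7e}.
Common ancestors: {762a}.
The only common ancestor is 762a, so it is the merge base.

762a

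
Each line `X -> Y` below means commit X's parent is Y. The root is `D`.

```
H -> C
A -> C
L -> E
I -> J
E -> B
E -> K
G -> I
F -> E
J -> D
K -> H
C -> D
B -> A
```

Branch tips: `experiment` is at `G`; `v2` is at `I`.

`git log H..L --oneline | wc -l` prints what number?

5

Reachable from L: {A, B, C, D, E, H, K, L}.
Reachable from H: {C, D, H}.
In L's history but not H's: {A, B, E, K, L} — 5 commits.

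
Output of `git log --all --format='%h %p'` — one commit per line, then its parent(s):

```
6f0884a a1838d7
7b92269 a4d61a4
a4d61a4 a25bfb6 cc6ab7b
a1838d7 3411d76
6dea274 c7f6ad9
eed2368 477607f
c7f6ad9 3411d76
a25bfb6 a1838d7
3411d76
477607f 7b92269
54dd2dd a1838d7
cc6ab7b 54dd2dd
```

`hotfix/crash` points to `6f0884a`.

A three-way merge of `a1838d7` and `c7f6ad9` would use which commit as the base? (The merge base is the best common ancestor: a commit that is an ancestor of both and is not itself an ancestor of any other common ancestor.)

Ancestors of a1838d7: {3411d76, a1838d7}.
Ancestors of c7f6ad9: {3411d76, c7f6ad9}.
Common ancestors: {3411d76}.
The only common ancestor is 3411d76, so it is the merge base.

3411d76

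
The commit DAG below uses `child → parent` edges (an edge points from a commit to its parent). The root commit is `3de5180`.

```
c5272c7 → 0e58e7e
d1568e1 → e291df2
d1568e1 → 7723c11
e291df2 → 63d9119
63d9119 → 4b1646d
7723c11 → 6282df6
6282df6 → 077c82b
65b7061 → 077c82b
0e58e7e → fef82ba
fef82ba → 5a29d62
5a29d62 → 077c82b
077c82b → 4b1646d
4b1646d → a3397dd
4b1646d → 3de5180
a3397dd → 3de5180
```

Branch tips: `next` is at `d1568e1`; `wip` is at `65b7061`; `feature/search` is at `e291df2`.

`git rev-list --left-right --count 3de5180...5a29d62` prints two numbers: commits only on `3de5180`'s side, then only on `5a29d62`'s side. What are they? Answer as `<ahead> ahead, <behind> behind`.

Reachable from 3de5180: {3de5180}.
Reachable from 5a29d62: {077c82b, 3de5180, 4b1646d, 5a29d62, a3397dd}.
Only in 3de5180's history (ahead): {} — 0.
Only in 5a29d62's history (behind): {077c82b, 4b1646d, 5a29d62, a3397dd} — 4.

0 ahead, 4 behind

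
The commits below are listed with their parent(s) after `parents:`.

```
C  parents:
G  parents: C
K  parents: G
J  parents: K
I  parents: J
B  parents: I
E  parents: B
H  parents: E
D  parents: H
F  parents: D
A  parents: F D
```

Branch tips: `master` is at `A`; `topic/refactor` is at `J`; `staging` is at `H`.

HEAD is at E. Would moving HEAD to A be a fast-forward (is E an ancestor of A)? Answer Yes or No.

Yes

A fast-forward from E to A is possible iff E is an ancestor of A.
Ancestors of A: {A, B, C, D, E, F, G, H, I, J, K}.
E is among them, so fast-forward is possible.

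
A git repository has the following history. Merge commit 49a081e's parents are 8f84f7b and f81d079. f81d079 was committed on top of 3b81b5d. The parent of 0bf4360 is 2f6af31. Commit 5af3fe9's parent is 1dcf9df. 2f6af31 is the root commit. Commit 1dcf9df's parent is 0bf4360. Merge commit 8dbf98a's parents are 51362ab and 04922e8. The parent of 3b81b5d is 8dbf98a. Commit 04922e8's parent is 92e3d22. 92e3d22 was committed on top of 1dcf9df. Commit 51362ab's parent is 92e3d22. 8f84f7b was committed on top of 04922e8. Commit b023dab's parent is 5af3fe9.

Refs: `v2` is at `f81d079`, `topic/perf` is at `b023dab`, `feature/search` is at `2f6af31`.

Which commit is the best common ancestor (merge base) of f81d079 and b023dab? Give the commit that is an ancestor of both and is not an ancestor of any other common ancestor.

Ancestors of f81d079: {04922e8, 0bf4360, 1dcf9df, 2f6af31, 3b81b5d, 51362ab, 8dbf98a, 92e3d22, f81d079}.
Ancestors of b023dab: {0bf4360, 1dcf9df, 2f6af31, 5af3fe9, b023dab}.
Common ancestors: {0bf4360, 1dcf9df, 2f6af31}.
Among these, 1dcf9df is not an ancestor of any other common ancestor — it is the merge base.

1dcf9df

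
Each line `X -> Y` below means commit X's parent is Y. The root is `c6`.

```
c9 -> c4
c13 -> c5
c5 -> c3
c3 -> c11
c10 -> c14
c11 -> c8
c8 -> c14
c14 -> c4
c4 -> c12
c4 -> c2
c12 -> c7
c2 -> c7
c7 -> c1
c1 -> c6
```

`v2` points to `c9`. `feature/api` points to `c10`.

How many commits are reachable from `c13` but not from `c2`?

8

Reachable from c13: {c1, c11, c12, c13, c14, c2, c3, c4, c5, c6, c7, c8}.
Reachable from c2: {c1, c2, c6, c7}.
In c13's history but not c2's: {c11, c12, c13, c14, c3, c4, c5, c8} — 8 commits.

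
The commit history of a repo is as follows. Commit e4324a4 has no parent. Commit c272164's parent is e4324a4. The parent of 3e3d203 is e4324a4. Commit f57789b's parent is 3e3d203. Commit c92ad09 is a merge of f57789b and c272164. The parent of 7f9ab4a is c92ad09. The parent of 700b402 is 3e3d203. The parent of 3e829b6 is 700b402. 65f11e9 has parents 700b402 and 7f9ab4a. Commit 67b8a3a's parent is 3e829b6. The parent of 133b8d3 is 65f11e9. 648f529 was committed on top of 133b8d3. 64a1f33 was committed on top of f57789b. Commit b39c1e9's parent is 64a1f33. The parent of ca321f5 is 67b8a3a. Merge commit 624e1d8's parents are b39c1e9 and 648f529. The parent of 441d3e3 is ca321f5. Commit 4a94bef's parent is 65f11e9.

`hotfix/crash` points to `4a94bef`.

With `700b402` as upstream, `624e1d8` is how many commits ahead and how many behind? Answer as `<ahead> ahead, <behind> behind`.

Reachable from 624e1d8: {133b8d3, 3e3d203, 624e1d8, 648f529, 64a1f33, 65f11e9, 700b402, 7f9ab4a, b39c1e9, c272164, c92ad09, e4324a4, f57789b}.
Reachable from 700b402: {3e3d203, 700b402, e4324a4}.
Only in 624e1d8's history (ahead): {133b8d3, 624e1d8, 648f529, 64a1f33, 65f11e9, 7f9ab4a, b39c1e9, c272164, c92ad09, f57789b} — 10.
Only in 700b402's history (behind): {} — 0.

10 ahead, 0 behind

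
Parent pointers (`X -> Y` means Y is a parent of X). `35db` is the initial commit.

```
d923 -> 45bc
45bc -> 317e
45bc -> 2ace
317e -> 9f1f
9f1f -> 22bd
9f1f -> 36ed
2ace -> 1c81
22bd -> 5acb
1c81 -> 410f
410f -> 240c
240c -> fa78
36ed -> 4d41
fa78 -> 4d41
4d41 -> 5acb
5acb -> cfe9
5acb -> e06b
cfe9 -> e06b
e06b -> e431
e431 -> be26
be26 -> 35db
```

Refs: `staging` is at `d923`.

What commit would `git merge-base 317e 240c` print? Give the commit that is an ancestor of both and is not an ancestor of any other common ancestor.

4d41

Ancestors of 317e: {22bd, 317e, 35db, 36ed, 4d41, 5acb, 9f1f, be26, cfe9, e06b, e431}.
Ancestors of 240c: {240c, 35db, 4d41, 5acb, be26, cfe9, e06b, e431, fa78}.
Common ancestors: {35db, 4d41, 5acb, be26, cfe9, e06b, e431}.
Among these, 4d41 is not an ancestor of any other common ancestor — it is the merge base.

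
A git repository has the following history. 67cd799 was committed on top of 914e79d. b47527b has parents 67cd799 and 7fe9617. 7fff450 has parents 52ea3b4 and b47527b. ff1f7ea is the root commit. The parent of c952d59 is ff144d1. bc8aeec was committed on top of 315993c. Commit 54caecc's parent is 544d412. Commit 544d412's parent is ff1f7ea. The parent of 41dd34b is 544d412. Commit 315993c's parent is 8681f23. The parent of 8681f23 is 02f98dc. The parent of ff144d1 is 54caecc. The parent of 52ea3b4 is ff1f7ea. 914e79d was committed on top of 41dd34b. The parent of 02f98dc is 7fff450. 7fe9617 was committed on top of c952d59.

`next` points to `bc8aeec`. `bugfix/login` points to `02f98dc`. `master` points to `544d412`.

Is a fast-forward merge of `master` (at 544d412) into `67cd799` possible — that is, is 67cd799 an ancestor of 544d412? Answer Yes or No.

A fast-forward from 67cd799 to 544d412 is possible iff 67cd799 is an ancestor of 544d412.
Ancestors of 544d412: {544d412, ff1f7ea}.
67cd799 is not among them, so fast-forward is not possible.

No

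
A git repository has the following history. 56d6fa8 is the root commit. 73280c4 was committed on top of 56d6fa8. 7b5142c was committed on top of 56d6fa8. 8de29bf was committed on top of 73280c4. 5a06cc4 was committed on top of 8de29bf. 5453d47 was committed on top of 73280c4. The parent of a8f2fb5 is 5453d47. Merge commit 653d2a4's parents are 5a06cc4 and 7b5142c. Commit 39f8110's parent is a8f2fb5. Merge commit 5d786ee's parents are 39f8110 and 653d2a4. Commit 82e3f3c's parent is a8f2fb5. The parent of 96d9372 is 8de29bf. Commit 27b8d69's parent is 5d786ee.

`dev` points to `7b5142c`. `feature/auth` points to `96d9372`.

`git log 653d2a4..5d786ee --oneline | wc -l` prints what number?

4

Reachable from 5d786ee: {39f8110, 5453d47, 56d6fa8, 5a06cc4, 5d786ee, 653d2a4, 73280c4, 7b5142c, 8de29bf, a8f2fb5}.
Reachable from 653d2a4: {56d6fa8, 5a06cc4, 653d2a4, 73280c4, 7b5142c, 8de29bf}.
In 5d786ee's history but not 653d2a4's: {39f8110, 5453d47, 5d786ee, a8f2fb5} — 4 commits.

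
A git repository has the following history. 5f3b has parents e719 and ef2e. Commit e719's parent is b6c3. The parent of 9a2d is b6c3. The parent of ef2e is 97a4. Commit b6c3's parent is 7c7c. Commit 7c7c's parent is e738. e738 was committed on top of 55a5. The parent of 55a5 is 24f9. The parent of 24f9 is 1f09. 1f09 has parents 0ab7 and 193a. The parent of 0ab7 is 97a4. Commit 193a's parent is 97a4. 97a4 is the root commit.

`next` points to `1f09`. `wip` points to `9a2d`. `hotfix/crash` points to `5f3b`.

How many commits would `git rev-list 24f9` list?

Walking parent pointers from 24f9: reachable set = {0ab7, 193a, 1f09, 24f9, 97a4}.
That is 5 commits.

5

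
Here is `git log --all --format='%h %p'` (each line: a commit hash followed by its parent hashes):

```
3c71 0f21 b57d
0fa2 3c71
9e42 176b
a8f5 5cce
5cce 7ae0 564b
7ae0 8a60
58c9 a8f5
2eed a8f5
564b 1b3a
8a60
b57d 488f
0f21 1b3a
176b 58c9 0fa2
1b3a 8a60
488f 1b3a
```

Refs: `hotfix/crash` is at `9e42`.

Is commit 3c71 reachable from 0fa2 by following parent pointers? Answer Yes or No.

Yes

Ancestors of 0fa2 (commits reachable by following parents): {0f21, 0fa2, 1b3a, 3c71, 488f, 8a60, b57d}.
3c71 is in that set, so it is an ancestor of 0fa2.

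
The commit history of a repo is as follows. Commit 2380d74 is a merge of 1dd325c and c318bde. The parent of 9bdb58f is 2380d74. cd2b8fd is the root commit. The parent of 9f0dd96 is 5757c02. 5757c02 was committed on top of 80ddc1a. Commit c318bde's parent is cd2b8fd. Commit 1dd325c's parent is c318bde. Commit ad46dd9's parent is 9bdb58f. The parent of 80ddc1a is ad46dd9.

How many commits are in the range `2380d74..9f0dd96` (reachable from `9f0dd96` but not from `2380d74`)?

5

Reachable from 9f0dd96: {1dd325c, 2380d74, 5757c02, 80ddc1a, 9bdb58f, 9f0dd96, ad46dd9, c318bde, cd2b8fd}.
Reachable from 2380d74: {1dd325c, 2380d74, c318bde, cd2b8fd}.
In 9f0dd96's history but not 2380d74's: {5757c02, 80ddc1a, 9bdb58f, 9f0dd96, ad46dd9} — 5 commits.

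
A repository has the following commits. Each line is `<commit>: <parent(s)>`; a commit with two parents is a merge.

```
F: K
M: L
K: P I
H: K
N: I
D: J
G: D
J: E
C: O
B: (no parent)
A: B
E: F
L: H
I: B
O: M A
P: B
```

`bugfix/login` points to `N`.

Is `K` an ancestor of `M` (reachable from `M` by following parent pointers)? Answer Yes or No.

Yes

Ancestors of M (commits reachable by following parents): {B, H, I, K, L, M, P}.
K is in that set, so it is an ancestor of M.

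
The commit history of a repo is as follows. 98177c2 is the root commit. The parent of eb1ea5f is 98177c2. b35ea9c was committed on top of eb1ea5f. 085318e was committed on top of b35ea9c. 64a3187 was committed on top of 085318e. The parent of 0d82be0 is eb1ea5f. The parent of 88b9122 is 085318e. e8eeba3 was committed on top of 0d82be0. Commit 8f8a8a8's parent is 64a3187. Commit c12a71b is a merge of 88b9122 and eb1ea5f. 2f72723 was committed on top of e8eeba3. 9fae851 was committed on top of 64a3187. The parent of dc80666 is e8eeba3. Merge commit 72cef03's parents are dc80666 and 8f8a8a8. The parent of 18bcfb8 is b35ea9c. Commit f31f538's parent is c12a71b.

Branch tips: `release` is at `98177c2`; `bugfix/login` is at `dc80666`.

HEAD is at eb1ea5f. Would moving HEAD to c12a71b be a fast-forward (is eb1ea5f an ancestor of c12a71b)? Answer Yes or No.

A fast-forward from eb1ea5f to c12a71b is possible iff eb1ea5f is an ancestor of c12a71b.
Ancestors of c12a71b: {085318e, 88b9122, 98177c2, b35ea9c, c12a71b, eb1ea5f}.
eb1ea5f is among them, so fast-forward is possible.

Yes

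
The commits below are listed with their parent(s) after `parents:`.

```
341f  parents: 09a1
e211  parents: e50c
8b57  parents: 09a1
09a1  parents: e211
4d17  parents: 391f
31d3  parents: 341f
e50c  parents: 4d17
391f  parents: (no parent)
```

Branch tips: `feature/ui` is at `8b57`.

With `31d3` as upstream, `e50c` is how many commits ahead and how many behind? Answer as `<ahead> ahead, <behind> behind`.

0 ahead, 4 behind

Reachable from e50c: {391f, 4d17, e50c}.
Reachable from 31d3: {09a1, 31d3, 341f, 391f, 4d17, e211, e50c}.
Only in e50c's history (ahead): {} — 0.
Only in 31d3's history (behind): {09a1, 31d3, 341f, e211} — 4.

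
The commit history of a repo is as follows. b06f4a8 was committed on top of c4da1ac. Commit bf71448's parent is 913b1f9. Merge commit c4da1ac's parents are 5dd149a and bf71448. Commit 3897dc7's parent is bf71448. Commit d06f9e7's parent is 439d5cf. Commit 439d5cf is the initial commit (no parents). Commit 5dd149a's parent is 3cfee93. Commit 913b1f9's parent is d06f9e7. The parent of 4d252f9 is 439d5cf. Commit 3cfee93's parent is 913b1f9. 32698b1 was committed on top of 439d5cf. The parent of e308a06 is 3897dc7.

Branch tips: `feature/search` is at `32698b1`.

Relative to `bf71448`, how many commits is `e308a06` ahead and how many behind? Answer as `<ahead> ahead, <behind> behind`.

Reachable from e308a06: {3897dc7, 439d5cf, 913b1f9, bf71448, d06f9e7, e308a06}.
Reachable from bf71448: {439d5cf, 913b1f9, bf71448, d06f9e7}.
Only in e308a06's history (ahead): {3897dc7, e308a06} — 2.
Only in bf71448's history (behind): {} — 0.

2 ahead, 0 behind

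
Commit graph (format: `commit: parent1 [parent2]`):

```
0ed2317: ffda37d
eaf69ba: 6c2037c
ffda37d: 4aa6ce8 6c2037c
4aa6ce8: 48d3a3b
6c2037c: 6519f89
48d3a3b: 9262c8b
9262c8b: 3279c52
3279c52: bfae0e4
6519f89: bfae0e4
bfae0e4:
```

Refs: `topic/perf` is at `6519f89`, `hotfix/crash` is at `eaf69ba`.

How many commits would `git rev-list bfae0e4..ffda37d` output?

Reachable from ffda37d: {3279c52, 48d3a3b, 4aa6ce8, 6519f89, 6c2037c, 9262c8b, bfae0e4, ffda37d}.
Reachable from bfae0e4: {bfae0e4}.
In ffda37d's history but not bfae0e4's: {3279c52, 48d3a3b, 4aa6ce8, 6519f89, 6c2037c, 9262c8b, ffda37d} — 7 commits.

7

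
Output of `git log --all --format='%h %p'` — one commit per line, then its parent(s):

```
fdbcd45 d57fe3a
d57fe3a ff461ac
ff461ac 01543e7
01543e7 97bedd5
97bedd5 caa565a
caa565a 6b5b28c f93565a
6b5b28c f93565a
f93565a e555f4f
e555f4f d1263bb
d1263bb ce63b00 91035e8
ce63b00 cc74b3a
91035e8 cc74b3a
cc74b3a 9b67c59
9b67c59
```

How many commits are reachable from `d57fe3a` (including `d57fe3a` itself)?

13

Walking parent pointers from d57fe3a: reachable set = {01543e7, 6b5b28c, 91035e8, 97bedd5, 9b67c59, caa565a, cc74b3a, ce63b00, d1263bb, d57fe3a, e555f4f, f93565a, ff461ac}.
That is 13 commits.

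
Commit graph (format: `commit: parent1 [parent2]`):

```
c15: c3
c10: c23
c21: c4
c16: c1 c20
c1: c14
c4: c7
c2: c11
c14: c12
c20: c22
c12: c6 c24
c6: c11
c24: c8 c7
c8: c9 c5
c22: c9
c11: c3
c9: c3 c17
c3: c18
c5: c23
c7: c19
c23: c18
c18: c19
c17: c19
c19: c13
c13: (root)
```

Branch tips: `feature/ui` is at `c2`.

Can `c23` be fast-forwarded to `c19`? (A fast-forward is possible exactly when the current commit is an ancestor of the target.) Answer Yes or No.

A fast-forward from c23 to c19 is possible iff c23 is an ancestor of c19.
Ancestors of c19: {c13, c19}.
c23 is not among them, so fast-forward is not possible.

No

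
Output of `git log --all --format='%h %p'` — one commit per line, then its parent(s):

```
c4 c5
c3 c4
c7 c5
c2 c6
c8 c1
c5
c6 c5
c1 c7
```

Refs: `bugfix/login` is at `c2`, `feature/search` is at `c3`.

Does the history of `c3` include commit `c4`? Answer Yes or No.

Yes

Ancestors of c3 (commits reachable by following parents): {c3, c4, c5}.
c4 is in that set, so it is an ancestor of c3.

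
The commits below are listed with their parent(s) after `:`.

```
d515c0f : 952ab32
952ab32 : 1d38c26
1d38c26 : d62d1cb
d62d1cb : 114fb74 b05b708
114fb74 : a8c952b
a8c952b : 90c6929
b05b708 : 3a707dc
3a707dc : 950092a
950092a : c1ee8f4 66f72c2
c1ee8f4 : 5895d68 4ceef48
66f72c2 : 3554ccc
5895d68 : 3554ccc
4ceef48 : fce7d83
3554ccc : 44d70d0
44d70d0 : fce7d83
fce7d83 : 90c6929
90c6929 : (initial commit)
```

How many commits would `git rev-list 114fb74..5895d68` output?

4

Reachable from 5895d68: {3554ccc, 44d70d0, 5895d68, 90c6929, fce7d83}.
Reachable from 114fb74: {114fb74, 90c6929, a8c952b}.
In 5895d68's history but not 114fb74's: {3554ccc, 44d70d0, 5895d68, fce7d83} — 4 commits.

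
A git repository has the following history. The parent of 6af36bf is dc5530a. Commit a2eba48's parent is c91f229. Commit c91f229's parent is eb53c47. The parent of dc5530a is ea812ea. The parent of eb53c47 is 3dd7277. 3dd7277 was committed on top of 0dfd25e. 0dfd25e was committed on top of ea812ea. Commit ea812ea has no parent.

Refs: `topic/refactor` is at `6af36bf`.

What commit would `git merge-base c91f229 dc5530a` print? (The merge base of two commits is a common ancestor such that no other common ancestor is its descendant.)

ea812ea

Ancestors of c91f229: {0dfd25e, 3dd7277, c91f229, ea812ea, eb53c47}.
Ancestors of dc5530a: {dc5530a, ea812ea}.
Common ancestors: {ea812ea}.
The only common ancestor is ea812ea, so it is the merge base.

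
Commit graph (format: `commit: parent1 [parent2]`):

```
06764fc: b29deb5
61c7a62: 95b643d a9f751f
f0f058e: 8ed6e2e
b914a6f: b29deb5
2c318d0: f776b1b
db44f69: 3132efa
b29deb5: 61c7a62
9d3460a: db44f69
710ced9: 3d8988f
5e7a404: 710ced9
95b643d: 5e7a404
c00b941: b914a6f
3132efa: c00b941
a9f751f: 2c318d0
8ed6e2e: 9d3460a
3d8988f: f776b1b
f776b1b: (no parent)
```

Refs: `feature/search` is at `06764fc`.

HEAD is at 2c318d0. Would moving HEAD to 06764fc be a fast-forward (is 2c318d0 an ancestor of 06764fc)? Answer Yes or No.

Yes

A fast-forward from 2c318d0 to 06764fc is possible iff 2c318d0 is an ancestor of 06764fc.
Ancestors of 06764fc: {06764fc, 2c318d0, 3d8988f, 5e7a404, 61c7a62, 710ced9, 95b643d, a9f751f, b29deb5, f776b1b}.
2c318d0 is among them, so fast-forward is possible.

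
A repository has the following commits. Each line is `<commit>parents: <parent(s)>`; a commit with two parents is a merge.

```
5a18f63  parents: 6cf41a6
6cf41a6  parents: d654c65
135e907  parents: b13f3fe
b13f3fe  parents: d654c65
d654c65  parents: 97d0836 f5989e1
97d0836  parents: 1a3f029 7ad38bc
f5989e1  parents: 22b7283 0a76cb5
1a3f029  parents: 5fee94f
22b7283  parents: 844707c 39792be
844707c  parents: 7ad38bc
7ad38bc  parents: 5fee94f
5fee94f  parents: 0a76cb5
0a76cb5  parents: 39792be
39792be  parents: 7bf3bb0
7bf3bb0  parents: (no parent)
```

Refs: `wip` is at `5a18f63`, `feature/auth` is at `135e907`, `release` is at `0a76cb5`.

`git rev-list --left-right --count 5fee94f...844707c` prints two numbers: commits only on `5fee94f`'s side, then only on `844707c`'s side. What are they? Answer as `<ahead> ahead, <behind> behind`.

0 ahead, 2 behind

Reachable from 5fee94f: {0a76cb5, 39792be, 5fee94f, 7bf3bb0}.
Reachable from 844707c: {0a76cb5, 39792be, 5fee94f, 7ad38bc, 7bf3bb0, 844707c}.
Only in 5fee94f's history (ahead): {} — 0.
Only in 844707c's history (behind): {7ad38bc, 844707c} — 2.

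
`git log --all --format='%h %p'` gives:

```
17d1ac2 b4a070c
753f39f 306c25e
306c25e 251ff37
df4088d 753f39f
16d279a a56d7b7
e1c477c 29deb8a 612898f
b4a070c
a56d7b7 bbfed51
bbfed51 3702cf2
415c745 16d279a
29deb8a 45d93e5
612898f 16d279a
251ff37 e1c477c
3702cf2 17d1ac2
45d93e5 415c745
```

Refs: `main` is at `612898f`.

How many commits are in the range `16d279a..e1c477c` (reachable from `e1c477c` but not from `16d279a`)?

5

Reachable from e1c477c: {16d279a, 17d1ac2, 29deb8a, 3702cf2, 415c745, 45d93e5, 612898f, a56d7b7, b4a070c, bbfed51, e1c477c}.
Reachable from 16d279a: {16d279a, 17d1ac2, 3702cf2, a56d7b7, b4a070c, bbfed51}.
In e1c477c's history but not 16d279a's: {29deb8a, 415c745, 45d93e5, 612898f, e1c477c} — 5 commits.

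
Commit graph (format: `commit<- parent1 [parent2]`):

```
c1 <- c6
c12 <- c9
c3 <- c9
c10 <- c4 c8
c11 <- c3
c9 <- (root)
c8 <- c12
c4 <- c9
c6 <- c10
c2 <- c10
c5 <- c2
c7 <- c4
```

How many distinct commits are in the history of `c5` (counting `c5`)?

Walking parent pointers from c5: reachable set = {c10, c12, c2, c4, c5, c8, c9}.
That is 7 commits.

7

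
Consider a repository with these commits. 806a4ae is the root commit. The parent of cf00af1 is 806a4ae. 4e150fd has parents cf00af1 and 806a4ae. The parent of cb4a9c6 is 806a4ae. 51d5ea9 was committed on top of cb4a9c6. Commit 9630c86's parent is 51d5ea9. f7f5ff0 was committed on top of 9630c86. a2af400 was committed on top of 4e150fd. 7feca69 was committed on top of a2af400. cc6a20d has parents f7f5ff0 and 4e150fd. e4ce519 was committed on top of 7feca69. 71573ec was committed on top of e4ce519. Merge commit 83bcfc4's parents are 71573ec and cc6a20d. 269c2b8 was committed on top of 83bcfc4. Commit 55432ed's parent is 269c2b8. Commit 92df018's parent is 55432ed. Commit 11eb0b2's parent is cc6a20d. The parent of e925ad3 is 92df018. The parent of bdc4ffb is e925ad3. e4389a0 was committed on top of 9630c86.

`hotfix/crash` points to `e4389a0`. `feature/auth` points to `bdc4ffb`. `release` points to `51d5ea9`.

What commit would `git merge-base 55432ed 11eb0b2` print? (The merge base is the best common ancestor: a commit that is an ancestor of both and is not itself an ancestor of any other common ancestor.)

cc6a20d

Ancestors of 55432ed: {269c2b8, 4e150fd, 51d5ea9, 55432ed, 71573ec, 7feca69, 806a4ae, 83bcfc4, 9630c86, a2af400, cb4a9c6, cc6a20d, cf00af1, e4ce519, f7f5ff0}.
Ancestors of 11eb0b2: {11eb0b2, 4e150fd, 51d5ea9, 806a4ae, 9630c86, cb4a9c6, cc6a20d, cf00af1, f7f5ff0}.
Common ancestors: {4e150fd, 51d5ea9, 806a4ae, 9630c86, cb4a9c6, cc6a20d, cf00af1, f7f5ff0}.
Among these, cc6a20d is not an ancestor of any other common ancestor — it is the merge base.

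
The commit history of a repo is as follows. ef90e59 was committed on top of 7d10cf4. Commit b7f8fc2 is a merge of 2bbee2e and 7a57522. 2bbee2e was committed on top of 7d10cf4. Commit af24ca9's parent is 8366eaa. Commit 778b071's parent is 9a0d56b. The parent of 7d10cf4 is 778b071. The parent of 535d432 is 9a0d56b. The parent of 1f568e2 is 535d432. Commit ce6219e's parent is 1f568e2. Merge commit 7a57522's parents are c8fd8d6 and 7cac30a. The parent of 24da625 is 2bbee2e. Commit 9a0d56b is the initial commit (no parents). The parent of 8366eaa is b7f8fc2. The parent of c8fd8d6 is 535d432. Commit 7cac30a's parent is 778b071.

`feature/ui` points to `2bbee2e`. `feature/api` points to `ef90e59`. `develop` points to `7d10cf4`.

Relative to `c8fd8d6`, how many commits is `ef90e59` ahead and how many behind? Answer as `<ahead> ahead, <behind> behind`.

3 ahead, 2 behind

Reachable from ef90e59: {778b071, 7d10cf4, 9a0d56b, ef90e59}.
Reachable from c8fd8d6: {535d432, 9a0d56b, c8fd8d6}.
Only in ef90e59's history (ahead): {778b071, 7d10cf4, ef90e59} — 3.
Only in c8fd8d6's history (behind): {535d432, c8fd8d6} — 2.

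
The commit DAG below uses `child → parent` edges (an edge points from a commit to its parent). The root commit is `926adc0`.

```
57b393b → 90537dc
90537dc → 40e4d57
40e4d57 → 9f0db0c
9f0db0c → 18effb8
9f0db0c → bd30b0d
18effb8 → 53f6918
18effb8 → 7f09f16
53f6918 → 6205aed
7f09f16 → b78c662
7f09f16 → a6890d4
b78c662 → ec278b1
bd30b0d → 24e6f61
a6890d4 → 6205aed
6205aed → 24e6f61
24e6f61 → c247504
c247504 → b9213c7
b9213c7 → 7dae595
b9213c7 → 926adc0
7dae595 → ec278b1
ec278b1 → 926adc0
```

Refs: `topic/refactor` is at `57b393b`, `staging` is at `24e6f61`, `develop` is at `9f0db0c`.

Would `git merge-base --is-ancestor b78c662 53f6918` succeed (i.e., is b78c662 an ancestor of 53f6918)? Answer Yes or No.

No

Ancestors of 53f6918: {24e6f61, 53f6918, 6205aed, 7dae595, 926adc0, b9213c7, c247504, ec278b1}.
b78c662 is not in that set, so it is not an ancestor of 53f6918.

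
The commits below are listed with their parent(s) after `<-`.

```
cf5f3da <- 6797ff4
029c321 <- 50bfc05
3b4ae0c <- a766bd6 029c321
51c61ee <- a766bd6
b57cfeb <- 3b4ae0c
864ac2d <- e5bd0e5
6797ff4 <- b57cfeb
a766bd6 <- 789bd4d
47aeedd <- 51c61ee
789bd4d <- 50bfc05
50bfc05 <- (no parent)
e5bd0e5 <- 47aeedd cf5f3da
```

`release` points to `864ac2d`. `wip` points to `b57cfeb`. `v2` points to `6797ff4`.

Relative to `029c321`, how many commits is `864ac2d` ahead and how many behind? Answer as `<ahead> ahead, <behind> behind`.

Reachable from 864ac2d: {029c321, 3b4ae0c, 47aeedd, 50bfc05, 51c61ee, 6797ff4, 789bd4d, 864ac2d, a766bd6, b57cfeb, cf5f3da, e5bd0e5}.
Reachable from 029c321: {029c321, 50bfc05}.
Only in 864ac2d's history (ahead): {3b4ae0c, 47aeedd, 51c61ee, 6797ff4, 789bd4d, 864ac2d, a766bd6, b57cfeb, cf5f3da, e5bd0e5} — 10.
Only in 029c321's history (behind): {} — 0.

10 ahead, 0 behind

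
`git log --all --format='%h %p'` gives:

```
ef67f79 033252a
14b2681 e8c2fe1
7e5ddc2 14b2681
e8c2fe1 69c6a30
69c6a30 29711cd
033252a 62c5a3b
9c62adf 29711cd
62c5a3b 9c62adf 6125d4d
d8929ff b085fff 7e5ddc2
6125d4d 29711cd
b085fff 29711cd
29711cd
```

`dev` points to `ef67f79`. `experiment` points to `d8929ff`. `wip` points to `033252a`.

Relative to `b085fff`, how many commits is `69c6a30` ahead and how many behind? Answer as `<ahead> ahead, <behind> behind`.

Reachable from 69c6a30: {29711cd, 69c6a30}.
Reachable from b085fff: {29711cd, b085fff}.
Only in 69c6a30's history (ahead): {69c6a30} — 1.
Only in b085fff's history (behind): {b085fff} — 1.

1 ahead, 1 behind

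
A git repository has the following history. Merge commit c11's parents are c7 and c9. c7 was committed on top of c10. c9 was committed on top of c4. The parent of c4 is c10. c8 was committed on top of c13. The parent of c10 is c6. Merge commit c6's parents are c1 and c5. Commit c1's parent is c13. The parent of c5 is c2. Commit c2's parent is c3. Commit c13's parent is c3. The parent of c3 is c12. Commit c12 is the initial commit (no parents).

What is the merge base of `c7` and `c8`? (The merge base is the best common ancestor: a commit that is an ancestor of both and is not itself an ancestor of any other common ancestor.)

Ancestors of c7: {c1, c10, c12, c13, c2, c3, c5, c6, c7}.
Ancestors of c8: {c12, c13, c3, c8}.
Common ancestors: {c12, c13, c3}.
Among these, c13 is not an ancestor of any other common ancestor — it is the merge base.

c13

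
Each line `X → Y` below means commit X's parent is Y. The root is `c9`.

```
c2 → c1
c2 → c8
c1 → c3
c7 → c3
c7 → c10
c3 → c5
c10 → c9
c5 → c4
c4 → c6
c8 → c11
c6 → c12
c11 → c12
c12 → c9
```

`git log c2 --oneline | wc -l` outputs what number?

10

Walking parent pointers from c2: reachable set = {c1, c11, c12, c2, c3, c4, c5, c6, c8, c9}.
That is 10 commits.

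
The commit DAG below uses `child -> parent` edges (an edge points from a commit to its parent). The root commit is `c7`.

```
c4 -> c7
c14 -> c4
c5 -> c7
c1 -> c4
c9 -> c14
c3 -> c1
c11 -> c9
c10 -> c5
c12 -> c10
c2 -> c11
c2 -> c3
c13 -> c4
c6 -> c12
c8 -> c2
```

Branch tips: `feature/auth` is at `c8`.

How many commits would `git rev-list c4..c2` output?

Reachable from c2: {c1, c11, c14, c2, c3, c4, c7, c9}.
Reachable from c4: {c4, c7}.
In c2's history but not c4's: {c1, c11, c14, c2, c3, c9} — 6 commits.

6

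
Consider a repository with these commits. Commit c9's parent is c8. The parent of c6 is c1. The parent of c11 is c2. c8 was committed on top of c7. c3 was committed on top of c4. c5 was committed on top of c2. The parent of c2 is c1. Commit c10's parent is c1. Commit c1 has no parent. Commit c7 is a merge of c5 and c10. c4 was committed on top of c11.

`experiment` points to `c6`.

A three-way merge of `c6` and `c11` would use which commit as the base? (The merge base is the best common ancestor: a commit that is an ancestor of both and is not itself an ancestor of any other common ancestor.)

Ancestors of c6: {c1, c6}.
Ancestors of c11: {c1, c11, c2}.
Common ancestors: {c1}.
The only common ancestor is c1, so it is the merge base.

c1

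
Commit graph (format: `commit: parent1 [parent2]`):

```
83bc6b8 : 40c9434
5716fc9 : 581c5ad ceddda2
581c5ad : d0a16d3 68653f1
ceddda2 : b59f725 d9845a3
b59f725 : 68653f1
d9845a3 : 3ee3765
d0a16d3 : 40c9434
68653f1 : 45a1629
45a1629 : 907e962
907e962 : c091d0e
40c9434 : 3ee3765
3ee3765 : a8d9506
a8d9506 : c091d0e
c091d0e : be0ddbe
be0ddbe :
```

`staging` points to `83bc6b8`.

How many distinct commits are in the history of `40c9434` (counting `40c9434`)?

Walking parent pointers from 40c9434: reachable set = {3ee3765, 40c9434, a8d9506, be0ddbe, c091d0e}.
That is 5 commits.

5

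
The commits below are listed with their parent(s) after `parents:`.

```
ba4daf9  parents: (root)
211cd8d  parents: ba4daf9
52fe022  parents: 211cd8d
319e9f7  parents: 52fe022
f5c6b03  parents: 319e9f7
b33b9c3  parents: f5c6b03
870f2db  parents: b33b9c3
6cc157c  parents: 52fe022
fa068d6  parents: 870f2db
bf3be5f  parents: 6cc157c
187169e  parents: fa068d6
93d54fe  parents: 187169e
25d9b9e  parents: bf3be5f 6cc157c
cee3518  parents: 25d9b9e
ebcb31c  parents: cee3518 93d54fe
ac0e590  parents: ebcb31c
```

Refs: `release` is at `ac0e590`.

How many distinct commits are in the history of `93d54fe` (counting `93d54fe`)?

Walking parent pointers from 93d54fe: reachable set = {187169e, 211cd8d, 319e9f7, 52fe022, 870f2db, 93d54fe, b33b9c3, ba4daf9, f5c6b03, fa068d6}.
That is 10 commits.

10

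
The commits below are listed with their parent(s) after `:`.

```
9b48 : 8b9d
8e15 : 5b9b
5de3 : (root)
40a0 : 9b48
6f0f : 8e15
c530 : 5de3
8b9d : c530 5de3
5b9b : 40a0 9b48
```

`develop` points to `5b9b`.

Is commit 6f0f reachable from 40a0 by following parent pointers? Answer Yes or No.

No

Ancestors of 40a0: {40a0, 5de3, 8b9d, 9b48, c530}.
6f0f is not in that set, so it is not an ancestor of 40a0.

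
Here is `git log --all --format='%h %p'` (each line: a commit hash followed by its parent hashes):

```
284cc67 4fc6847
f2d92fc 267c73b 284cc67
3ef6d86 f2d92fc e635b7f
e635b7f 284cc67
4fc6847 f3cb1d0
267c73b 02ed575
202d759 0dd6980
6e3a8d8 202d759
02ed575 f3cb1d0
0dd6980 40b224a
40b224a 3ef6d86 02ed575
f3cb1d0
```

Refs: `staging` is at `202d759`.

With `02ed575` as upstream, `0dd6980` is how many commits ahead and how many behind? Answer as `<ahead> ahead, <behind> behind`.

Reachable from 0dd6980: {02ed575, 0dd6980, 267c73b, 284cc67, 3ef6d86, 40b224a, 4fc6847, e635b7f, f2d92fc, f3cb1d0}.
Reachable from 02ed575: {02ed575, f3cb1d0}.
Only in 0dd6980's history (ahead): {0dd6980, 267c73b, 284cc67, 3ef6d86, 40b224a, 4fc6847, e635b7f, f2d92fc} — 8.
Only in 02ed575's history (behind): {} — 0.

8 ahead, 0 behind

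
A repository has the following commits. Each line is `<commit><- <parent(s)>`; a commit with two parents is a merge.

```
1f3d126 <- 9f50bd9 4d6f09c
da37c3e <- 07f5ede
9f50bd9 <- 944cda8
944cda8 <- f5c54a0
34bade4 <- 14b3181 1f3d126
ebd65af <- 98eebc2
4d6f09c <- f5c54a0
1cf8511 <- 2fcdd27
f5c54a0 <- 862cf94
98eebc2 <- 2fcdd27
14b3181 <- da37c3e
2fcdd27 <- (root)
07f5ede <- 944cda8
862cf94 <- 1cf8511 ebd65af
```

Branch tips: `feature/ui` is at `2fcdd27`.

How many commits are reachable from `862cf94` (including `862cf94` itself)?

5

Walking parent pointers from 862cf94: reachable set = {1cf8511, 2fcdd27, 862cf94, 98eebc2, ebd65af}.
That is 5 commits.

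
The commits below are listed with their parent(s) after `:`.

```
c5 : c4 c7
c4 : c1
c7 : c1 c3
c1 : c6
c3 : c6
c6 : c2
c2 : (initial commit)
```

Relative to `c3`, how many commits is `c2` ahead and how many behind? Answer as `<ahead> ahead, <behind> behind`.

0 ahead, 2 behind

Reachable from c2: {c2}.
Reachable from c3: {c2, c3, c6}.
Only in c2's history (ahead): {} — 0.
Only in c3's history (behind): {c3, c6} — 2.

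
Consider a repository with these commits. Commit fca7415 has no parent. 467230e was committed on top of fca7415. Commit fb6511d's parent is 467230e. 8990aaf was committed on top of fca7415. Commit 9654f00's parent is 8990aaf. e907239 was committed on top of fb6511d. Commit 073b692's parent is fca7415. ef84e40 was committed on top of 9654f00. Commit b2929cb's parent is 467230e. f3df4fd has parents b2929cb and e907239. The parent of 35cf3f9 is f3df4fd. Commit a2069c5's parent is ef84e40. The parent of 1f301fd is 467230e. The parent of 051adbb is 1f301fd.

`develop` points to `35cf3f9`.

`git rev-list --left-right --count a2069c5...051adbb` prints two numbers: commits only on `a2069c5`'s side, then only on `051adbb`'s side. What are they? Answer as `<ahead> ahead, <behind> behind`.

4 ahead, 3 behind

Reachable from a2069c5: {8990aaf, 9654f00, a2069c5, ef84e40, fca7415}.
Reachable from 051adbb: {051adbb, 1f301fd, 467230e, fca7415}.
Only in a2069c5's history (ahead): {8990aaf, 9654f00, a2069c5, ef84e40} — 4.
Only in 051adbb's history (behind): {051adbb, 1f301fd, 467230e} — 3.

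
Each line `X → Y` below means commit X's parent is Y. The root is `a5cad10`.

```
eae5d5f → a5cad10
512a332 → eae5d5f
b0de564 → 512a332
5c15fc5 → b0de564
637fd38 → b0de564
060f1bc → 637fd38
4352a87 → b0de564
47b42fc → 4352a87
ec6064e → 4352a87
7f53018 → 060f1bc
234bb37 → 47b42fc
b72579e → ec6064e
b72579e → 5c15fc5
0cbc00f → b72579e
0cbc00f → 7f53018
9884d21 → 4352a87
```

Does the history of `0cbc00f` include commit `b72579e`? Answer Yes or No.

Ancestors of 0cbc00f (commits reachable by following parents): {060f1bc, 0cbc00f, 4352a87, 512a332, 5c15fc5, 637fd38, 7f53018, a5cad10, b0de564, b72579e, eae5d5f, ec6064e}.
b72579e is in that set, so it is an ancestor of 0cbc00f.

Yes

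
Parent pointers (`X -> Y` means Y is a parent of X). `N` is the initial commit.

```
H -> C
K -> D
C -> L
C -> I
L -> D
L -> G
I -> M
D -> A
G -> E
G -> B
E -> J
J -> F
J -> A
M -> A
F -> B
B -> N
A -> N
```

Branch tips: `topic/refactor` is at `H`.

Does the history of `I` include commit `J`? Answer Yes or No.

Ancestors of I: {A, I, M, N}.
J is not in that set, so it is not an ancestor of I.

No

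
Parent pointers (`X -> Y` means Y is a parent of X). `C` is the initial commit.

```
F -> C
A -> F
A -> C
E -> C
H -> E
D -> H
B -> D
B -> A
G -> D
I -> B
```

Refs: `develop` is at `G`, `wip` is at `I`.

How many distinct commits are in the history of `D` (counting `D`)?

4

Walking parent pointers from D: reachable set = {C, D, E, H}.
That is 4 commits.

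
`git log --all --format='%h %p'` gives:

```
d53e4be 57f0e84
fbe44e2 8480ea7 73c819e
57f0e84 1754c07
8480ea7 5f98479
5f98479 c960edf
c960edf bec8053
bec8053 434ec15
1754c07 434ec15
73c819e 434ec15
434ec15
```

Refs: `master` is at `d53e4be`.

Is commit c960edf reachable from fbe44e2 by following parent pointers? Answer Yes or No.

Yes

Ancestors of fbe44e2 (commits reachable by following parents): {434ec15, 5f98479, 73c819e, 8480ea7, bec8053, c960edf, fbe44e2}.
c960edf is in that set, so it is an ancestor of fbe44e2.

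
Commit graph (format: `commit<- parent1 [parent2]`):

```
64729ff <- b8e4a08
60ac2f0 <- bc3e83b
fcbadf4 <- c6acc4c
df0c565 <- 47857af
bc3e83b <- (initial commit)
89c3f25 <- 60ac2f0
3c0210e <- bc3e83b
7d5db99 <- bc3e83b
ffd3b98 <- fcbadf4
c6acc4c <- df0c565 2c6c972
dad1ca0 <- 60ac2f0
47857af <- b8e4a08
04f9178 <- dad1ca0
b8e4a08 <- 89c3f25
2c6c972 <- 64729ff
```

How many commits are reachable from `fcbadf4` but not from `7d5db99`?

Reachable from fcbadf4: {2c6c972, 47857af, 60ac2f0, 64729ff, 89c3f25, b8e4a08, bc3e83b, c6acc4c, df0c565, fcbadf4}.
Reachable from 7d5db99: {7d5db99, bc3e83b}.
In fcbadf4's history but not 7d5db99's: {2c6c972, 47857af, 60ac2f0, 64729ff, 89c3f25, b8e4a08, c6acc4c, df0c565, fcbadf4} — 9 commits.

9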